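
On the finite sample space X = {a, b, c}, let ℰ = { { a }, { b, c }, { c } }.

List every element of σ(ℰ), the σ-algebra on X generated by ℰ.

Answer: σ(ℰ) = { {  }, { a }, { b }, { c }, { a, b }, { a, c }, { b, c }, X }

Check:
Begin from { {  }, { a }, { c }, { b, c }, X } (that is, ℰ plus ∅ and X).
Iteration 1: 2 new —
  { a, b }  = { c }ᶜ
  { a, c }  = { c } ∪ { a }
  |family| = 7
Iteration 2. New:
  { b }  = { a, c }ᶜ
  |family| = 8
Iteration 3: closed — nothing new.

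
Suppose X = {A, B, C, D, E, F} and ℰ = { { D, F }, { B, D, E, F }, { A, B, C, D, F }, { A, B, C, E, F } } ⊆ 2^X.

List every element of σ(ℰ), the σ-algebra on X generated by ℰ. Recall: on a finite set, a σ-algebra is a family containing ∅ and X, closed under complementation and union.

|σ(ℰ)| = 32.  σ(ℰ) = { {  }, { B }, { D }, { E }, { F }, { A, C }, { B, D }, { B, E }, { B, F }, { D, E }, { D, F }, { E, F }, { A, B, C }, { A, C, D }, { A, C, E }, { A, C, F }, { B, D, E }, { B, D, F }, { B, E, F }, { D, E, F }, { A, B, C, D }, { A, B, C, E }, { A, B, C, F }, { A, C, D, E }, { A, C, D, F }, { A, C, E, F }, { B, D, E, F }, { A, B, C, D, E }, { A, B, C, D, F }, { A, B, C, E, F }, { A, C, D, E, F }, X }

Working:
Take S₀ = ℰ ∪ {∅, X} = { {  }, { D, F }, { B, D, E, F }, { A, B, C, D, F }, { A, B, C, E, F }, X }.
Step 1 (4 new):
  { D }  = complement { A, B, C, E, F }
  { E }  = complement { A, B, C, D, F }
  { A, C }  = complement { B, D, E, F }
  { A, B, C, E }  = complement { D, F }
  — 10 sets.
Step 2: 6 new —
  { D, E }  = { E } ∪ { D }
  { A, C, D }  = { A, C } ∪ { D }
  { A, C, E }  = { E } ∪ { A, C }
  { D, E, F }  = { E } ∪ { D, F }
  { A, C, D, F }  = { A, C } ∪ { D, F }
  { A, B, C, D, E }  = { D } ∪ { A, B, C, E }
  — 16 sets.
Step 3 adds 8:
  { F }  = complement { A, B, C, D, E }
  { B, E }  = complement { A, C, D, F }
  { A, B, C }  = complement { D, E, F }
  { B, D, F }  = complement { A, C, E }
  { B, E, F }  = complement { A, C, D }
  { A, B, C, F }  = complement { D, E }
  { A, C, D, E }  = { D, E } ∪ { A, C, D }
  { A, C, D, E, F }  = { D, E } ∪ { A, C, D, F }
  — 24 sets.
Step 4. New:
  { B }  = complement { A, C, D, E, F }
  { B, F }  = complement { A, C, D, E }
  { E, F }  = { F } ∪ { E }
  { A, C, F }  = { F } ∪ { A, C }
  { B, D, E }  = { B, E } ∪ { D, E }
  { A, B, C, D }  = { A, B, C } ∪ { A, C, D }
  { A, C, E, F }  = { A, C, E } ∪ { F }
  — 31 sets.
Step 5 (1 new):
  { B, D }  = complement { A, C, E, F }
  — 32 sets.
Step 6: no new sets; the family is a σ-algebra.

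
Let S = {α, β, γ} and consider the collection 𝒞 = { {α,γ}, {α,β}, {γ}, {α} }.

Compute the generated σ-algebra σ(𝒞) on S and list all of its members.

Answer: σ(𝒞) = { ∅, {α}, {β}, {γ}, {α,β}, {α,γ}, {β,γ}, S }

Derivation:
Start: 𝒞 ∪ {∅, S} = { ∅, {α}, {γ}, {α,β}, {α,γ}, S }.
Iteration 1: 2 new —
  {β}  = S∖{α,γ}
  {β,γ}  = S∖{α}
  |family| = 8
Iteration 2: closed — nothing new.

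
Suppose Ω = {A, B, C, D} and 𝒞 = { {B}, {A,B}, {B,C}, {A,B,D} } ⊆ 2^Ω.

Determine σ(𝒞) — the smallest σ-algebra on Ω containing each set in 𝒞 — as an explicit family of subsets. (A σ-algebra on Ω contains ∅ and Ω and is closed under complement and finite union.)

Seed the family with 𝒞 together with ∅ and Ω: { ∅, {B}, {A,B}, {B,C}, {A,B,D}, Ω }.
Pass 1: +5 →
  {C}  = complement {A,B,D}
  {A,D}  = complement {B,C}
  {C,D}  = complement {A,B}
  {A,B,C}  = {B,C} ∪ {A,B}
  {A,C,D}  = complement {B}
  (now 11)
Pass 2: 2 new —
  {D}  = complement {A,B,C}
  {B,C,D}  = {C,D} ∪ {B}
  (now 13)
Pass 3. New:
  {A}  = complement {B,C,D}
  {B,D}  = {D} ∪ {B}
  (now 15)
Pass 4 adds 1:
  {A,C}  = complement {B,D}
  (now 16)
Pass 5: no new sets; the family is a σ-algebra.

Hence σ(𝒞) has 16 members: { ∅, {A}, {B}, {C}, {D}, {A,B}, {A,C}, {A,D}, {B,C}, {B,D}, {C,D}, {A,B,C}, {A,B,D}, {A,C,D}, {B,C,D}, Ω }.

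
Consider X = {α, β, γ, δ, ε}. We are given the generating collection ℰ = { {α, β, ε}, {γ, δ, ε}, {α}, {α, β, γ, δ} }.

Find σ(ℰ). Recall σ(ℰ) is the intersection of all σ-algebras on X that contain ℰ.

Seed the family with ℰ together with ∅ and X: { ∅, {α}, {α, β, ε}, {γ, δ, ε}, {α, β, γ, δ}, X }.
Pass 1 adds 5:
  {ε}  = {α, β, γ, δ}ᶜ
  {α, β}  = {γ, δ, ε}ᶜ
  {γ, δ}  = {α, β, ε}ᶜ
  {α, γ, δ, ε}  = {γ, δ, ε} ∪ {α}
  {β, γ, δ, ε}  = {α}ᶜ
  [11 total]
Pass 2. New:
  {β}  = {α, γ, δ, ε}ᶜ
  {α, ε}  = {ε} ∪ {α}
  {α, γ, δ}  = {γ, δ} ∪ {α}
  [14 total]
Pass 3 adds 2:
  {β, ε}  = {α, γ, δ}ᶜ
  {β, γ, δ}  = {α, ε}ᶜ
  [16 total]
Pass 4: already closed under ᶜ and ∪.

|σ(ℰ)| = 16.  σ(ℰ) = { ∅, {α}, {β}, {ε}, {α, β}, {α, ε}, {β, ε}, {γ, δ}, {α, β, ε}, {α, γ, δ}, {β, γ, δ}, {γ, δ, ε}, {α, β, γ, δ}, {α, γ, δ, ε}, {β, γ, δ, ε}, X }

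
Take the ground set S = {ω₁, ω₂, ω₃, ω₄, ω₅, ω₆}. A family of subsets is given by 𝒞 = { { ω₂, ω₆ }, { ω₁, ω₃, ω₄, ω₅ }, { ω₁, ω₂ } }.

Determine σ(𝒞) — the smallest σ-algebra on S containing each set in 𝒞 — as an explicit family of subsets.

Seed the family with 𝒞 together with ∅ and S: { ∅, { ω₁, ω₂ }, { ω₂, ω₆ }, { ω₁, ω₃, ω₄, ω₅ }, S }.
Step 1 (3 new):
  { ω₁, ω₂, ω₆ }  = { ω₁, ω₂ } ∪ { ω₂, ω₆ }
  { ω₃, ω₄, ω₅, ω₆ }  = S∖{ ω₁, ω₂ }
  { ω₁, ω₂, ω₃, ω₄, ω₅ }  = { ω₁, ω₃, ω₄, ω₅ } ∪ { ω₁, ω₂ }
  [8 total]
Step 2: 4 new —
  { ω₆ }  = S∖{ ω₁, ω₂, ω₃, ω₄, ω₅ }
  { ω₃, ω₄, ω₅ }  = S∖{ ω₁, ω₂, ω₆ }
  { ω₁, ω₃, ω₄, ω₅, ω₆ }  = { ω₁, ω₃, ω₄, ω₅ } ∪ { ω₃, ω₄, ω₅, ω₆ }
  { ω₂, ω₃, ω₄, ω₅, ω₆ }  = { ω₂, ω₆ } ∪ { ω₃, ω₄, ω₅, ω₆ }
  [12 total]
Step 3 (2 new):
  { ω₁ }  = S∖{ ω₂, ω₃, ω₄, ω₅, ω₆ }
  { ω₂ }  = S∖{ ω₁, ω₃, ω₄, ω₅, ω₆ }
  [14 total]
Step 4. New:
  { ω₁, ω₆ }  = { ω₁ } ∪ { ω₆ }
  { ω₂, ω₃, ω₄, ω₅ }  = { ω₃, ω₄, ω₅ } ∪ { ω₂ }
  [16 total]
Step 5: stable.

Hence σ(𝒞) has 16 members: { ∅, { ω₁ }, { ω₂ }, { ω₆ }, { ω₁, ω₂ }, { ω₁, ω₆ }, { ω₂, ω₆ }, { ω₁, ω₂, ω₆ }, { ω₃, ω₄, ω₅ }, { ω₁, ω₃, ω₄, ω₅ }, { ω₂, ω₃, ω₄, ω₅ }, { ω₃, ω₄, ω₅, ω₆ }, { ω₁, ω₂, ω₃, ω₄, ω₅ }, { ω₁, ω₃, ω₄, ω₅, ω₆ }, { ω₂, ω₃, ω₄, ω₅, ω₆ }, S }.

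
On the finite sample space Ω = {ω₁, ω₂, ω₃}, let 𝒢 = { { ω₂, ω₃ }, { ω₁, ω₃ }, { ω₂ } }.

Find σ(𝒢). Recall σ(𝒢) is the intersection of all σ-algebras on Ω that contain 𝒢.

Begin from { {  }, { ω₂ }, { ω₁, ω₃ }, { ω₂, ω₃ }, Ω } (that is, 𝒢 plus ∅ and Ω).
Round 1: 1 new —
  { ω₁ }  = { ω₂, ω₃ }ᶜ
  (now 6)
Round 2 (1 new):
  { ω₁, ω₂ }  = { ω₂ } ∪ { ω₁ }
  (now 7)
Round 3. New:
  { ω₃ }  = { ω₁, ω₂ }ᶜ
  (now 8)
After Round 4 the family is unchanged; done.

Therefore σ(𝒢) = { {  }, { ω₁ }, { ω₂ }, { ω₃ }, { ω₁, ω₂ }, { ω₁, ω₃ }, { ω₂, ω₃ }, Ω } (|σ(𝒢)| = 8).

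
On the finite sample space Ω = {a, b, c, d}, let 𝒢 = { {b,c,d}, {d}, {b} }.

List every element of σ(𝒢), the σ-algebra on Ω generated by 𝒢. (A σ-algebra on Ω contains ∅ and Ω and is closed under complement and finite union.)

Answer: σ(𝒢) = { {}, {a}, {b}, {c}, {d}, {a,b}, {a,c}, {a,d}, {b,c}, {b,d}, {c,d}, {a,b,c}, {a,b,d}, {a,c,d}, {b,c,d}, Ω }

Check:
Start: 𝒢 ∪ {∅, Ω} = { {}, {b}, {d}, {b,c,d}, Ω }.
Round 1: +4 →
  {a}  = {b,c,d}ᶜ
  {b,d}  = {d} ∪ {b}
  {a,b,c}  = {d}ᶜ
  {a,c,d}  = {b}ᶜ
  — 9 sets.
Round 2 adds 4:
  {a,b}  = {b} ∪ {a}
  {a,c}  = {b,d}ᶜ
  {a,d}  = {d} ∪ {a}
  {a,b,d}  = {b,d} ∪ {a}
  — 13 sets.
Round 3 (3 new):
  {c}  = {a,b,d}ᶜ
  {b,c}  = {a,d}ᶜ
  {c,d}  = {a,b}ᶜ
  — 16 sets.
Round 4: already closed under ᶜ and ∪.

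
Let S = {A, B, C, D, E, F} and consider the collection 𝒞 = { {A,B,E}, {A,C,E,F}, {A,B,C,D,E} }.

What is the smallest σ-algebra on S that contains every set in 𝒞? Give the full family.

Seed the family with 𝒞 together with ∅ and S: { {}, {A,B,E}, {A,C,E,F}, {A,B,C,D,E}, S }.
Pass 1 adds 4:
  {F}  = S∖{A,B,C,D,E}
  {B,D}  = S∖{A,C,E,F}
  {C,D,F}  = S∖{A,B,E}
  {A,B,C,E,F}  = {A,C,E,F} ∪ {A,B,E}
  [9 total]
Pass 2 (6 new):
  {D}  = S∖{A,B,C,E,F}
  {B,D,F}  = {F} ∪ {B,D}
  {A,B,D,E}  = {A,B,E} ∪ {B,D}
  {A,B,E,F}  = {F} ∪ {A,B,E}
  {B,C,D,F}  = {C,D,F} ∪ {B,D}
  {A,C,D,E,F}  = {A,C,E,F} ∪ {C,D,F}
  [15 total]
Pass 3 adds 7:
  {B}  = S∖{A,C,D,E,F}
  {A,E}  = S∖{B,C,D,F}
  {C,D}  = S∖{A,B,E,F}
  {C,F}  = S∖{A,B,D,E}
  {D,F}  = {D} ∪ {F}
  {A,C,E}  = S∖{B,D,F}
  {A,B,D,E,F}  = {B,D,F} ∪ {A,B,E}
  [22 total]
Pass 4: 9 new —
  {C}  = S∖{A,B,D,E,F}
  {B,F}  = {B} ∪ {F}
  {A,D,E}  = {A,E} ∪ {D}
  {A,E,F}  = {A,E} ∪ {F}
  {B,C,D}  = {C,D} ∪ {B}
  {B,C,F}  = {B} ∪ {C,F}
  {A,B,C,E}  = S∖{D,F}
  {A,C,D,E}  = {C,D} ∪ {A,C,E}
  {A,D,E,F}  = {A,E} ∪ {D,F}
  [31 total]
Pass 5: 1 new —
  {B,C}  = S∖{A,D,E,F}
  [32 total]
Pass 6 adds nothing — fixpoint reached.

Hence σ(𝒞) has 32 members: { {}, {B}, {C}, {D}, {F}, {A,E}, {B,C}, {B,D}, {B,F}, {C,D}, {C,F}, {D,F}, {A,B,E}, {A,C,E}, {A,D,E}, {A,E,F}, {B,C,D}, {B,C,F}, {B,D,F}, {C,D,F}, {A,B,C,E}, {A,B,D,E}, {A,B,E,F}, {A,C,D,E}, {A,C,E,F}, {A,D,E,F}, {B,C,D,F}, {A,B,C,D,E}, {A,B,C,E,F}, {A,B,D,E,F}, {A,C,D,E,F}, S }.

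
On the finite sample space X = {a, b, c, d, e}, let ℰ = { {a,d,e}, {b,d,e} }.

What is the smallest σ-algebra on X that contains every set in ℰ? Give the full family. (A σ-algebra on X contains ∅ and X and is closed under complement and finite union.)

Answer: σ(ℰ) = { {}, {a}, {b}, {c}, {a,b}, {a,c}, {b,c}, {d,e}, {a,b,c}, {a,d,e}, {b,d,e}, {c,d,e}, {a,b,d,e}, {a,c,d,e}, {b,c,d,e}, X }

Working:
Initial family (4 sets): { {}, {a,d,e}, {b,d,e}, X }.
Step 1 (3 new):
  {a,c}  = X∖{b,d,e}
  {b,c}  = X∖{a,d,e}
  {a,b,d,e}  = {b,d,e} ∪ {a,d,e}
  (now 7)
Step 2: +4 →
  {c}  = X∖{a,b,d,e}
  {a,b,c}  = {b,c} ∪ {a,c}
  {a,c,d,e}  = {a,d,e} ∪ {a,c}
  {b,c,d,e}  = {b,c} ∪ {b,d,e}
  (now 11)
Step 3 adds 3:
  {a}  = X∖{b,c,d,e}
  {b}  = X∖{a,c,d,e}
  {d,e}  = X∖{a,b,c}
  (now 14)
Step 4 (2 new):
  {a,b}  = {b} ∪ {a}
  {c,d,e}  = {c} ∪ {d,e}
  (now 16)
Step 5 adds nothing — fixpoint reached.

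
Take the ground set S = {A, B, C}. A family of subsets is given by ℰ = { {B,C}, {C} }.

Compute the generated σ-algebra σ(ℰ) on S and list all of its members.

Begin from { ∅, {C}, {B,C}, S } (that is, ℰ plus ∅ and S).
Step 1 (2 new):
  {A}  = complement {B,C}
  {A,B}  = complement {C}
  — 6 sets.
Step 2: +1 →
  {A,C}  = {C} ∪ {A}
  — 7 sets.
Step 3. New:
  {B}  = complement {A,C}
  — 8 sets.
Step 4 adds nothing — fixpoint reached.

|σ(ℰ)| = 8.  σ(ℰ) = { ∅, {A}, {B}, {C}, {A,B}, {A,C}, {B,C}, S }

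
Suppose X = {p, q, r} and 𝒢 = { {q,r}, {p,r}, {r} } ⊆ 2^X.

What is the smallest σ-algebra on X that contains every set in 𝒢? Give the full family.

Seed the family with 𝒢 together with ∅ and X: { {}, {r}, {p,r}, {q,r}, X }.
Round 1: 3 new —
  {p}  = {q,r}ᶜ
  {q}  = {p,r}ᶜ
  {p,q}  = {r}ᶜ
Round 2: no new sets; the family is a σ-algebra.

Therefore σ(𝒢) = { {}, {p}, {q}, {r}, {p,q}, {p,r}, {q,r}, X } (|σ(𝒢)| = 8).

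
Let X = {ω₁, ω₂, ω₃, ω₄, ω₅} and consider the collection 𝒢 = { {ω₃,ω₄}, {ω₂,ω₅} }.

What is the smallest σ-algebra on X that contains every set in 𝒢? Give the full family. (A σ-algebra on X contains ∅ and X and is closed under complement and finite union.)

Initial family (4 sets): { {}, {ω₂,ω₅}, {ω₃,ω₄}, X }.
Iteration 1 (3 new):
  {ω₁,ω₂,ω₅}  = complement {ω₃,ω₄}
  {ω₁,ω₃,ω₄}  = complement {ω₂,ω₅}
  {ω₂,ω₃,ω₄,ω₅}  = {ω₂,ω₅} ∪ {ω₃,ω₄}
Iteration 2. New:
  {ω₁}  = complement {ω₂,ω₃,ω₄,ω₅}
Iteration 3: closed — nothing new.

|σ(𝒢)| = 8.  σ(𝒢) = { {}, {ω₁}, {ω₂,ω₅}, {ω₃,ω₄}, {ω₁,ω₂,ω₅}, {ω₁,ω₃,ω₄}, {ω₂,ω₃,ω₄,ω₅}, X }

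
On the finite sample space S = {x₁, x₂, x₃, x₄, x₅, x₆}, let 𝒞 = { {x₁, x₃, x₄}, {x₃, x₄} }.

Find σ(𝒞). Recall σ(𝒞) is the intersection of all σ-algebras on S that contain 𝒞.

Take S₀ = 𝒞 ∪ {∅, S} = { {}, {x₃, x₄}, {x₁, x₃, x₄}, S }.
Round 1: +2 →
  {x₂, x₅, x₆}  = S∖{x₁, x₃, x₄}
  {x₁, x₂, x₅, x₆}  = S∖{x₃, x₄}
  (now 6)
Round 2: +1 →
  {x₂, x₃, x₄, x₅, x₆}  = {x₃, x₄} ∪ {x₂, x₅, x₆}
  (now 7)
Round 3 adds 1:
  {x₁}  = S∖{x₂, x₃, x₄, x₅, x₆}
  (now 8)
Round 4: already closed under ᶜ and ∪.

Therefore σ(𝒞) = { {}, {x₁}, {x₃, x₄}, {x₁, x₃, x₄}, {x₂, x₅, x₆}, {x₁, x₂, x₅, x₆}, {x₂, x₃, x₄, x₅, x₆}, S } (|σ(𝒞)| = 8).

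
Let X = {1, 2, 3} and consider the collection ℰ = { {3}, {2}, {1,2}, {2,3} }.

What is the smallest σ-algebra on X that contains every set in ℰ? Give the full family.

Initial family (6 sets): { {}, {2}, {3}, {1,2}, {2,3}, X }.
Round 1 (2 new):
  {1}  = {2,3}ᶜ
  {1,3}  = {2}ᶜ
  [8 total]
Round 2: closed — nothing new.

|σ(ℰ)| = 8.  σ(ℰ) = { {}, {1}, {2}, {3}, {1,2}, {1,3}, {2,3}, X }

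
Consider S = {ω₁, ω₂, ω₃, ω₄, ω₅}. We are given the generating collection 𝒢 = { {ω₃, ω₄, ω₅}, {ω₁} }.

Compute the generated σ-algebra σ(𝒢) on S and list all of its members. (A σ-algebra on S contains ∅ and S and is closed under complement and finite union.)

Take S₀ = 𝒢 ∪ {∅, S} = { ∅, {ω₁}, {ω₃, ω₄, ω₅}, S }.
Iteration 1 adds 3:
  {ω₁, ω₂}  = ᶜ of {ω₃, ω₄, ω₅}
  {ω₁, ω₃, ω₄, ω₅}  = {ω₁} ∪ {ω₃, ω₄, ω₅}
  {ω₂, ω₃, ω₄, ω₅}  = ᶜ of {ω₁}
Iteration 2 adds 1:
  {ω₂}  = ᶜ of {ω₁, ω₃, ω₄, ω₅}
Iteration 3 adds nothing — fixpoint reached.

Hence σ(𝒢) has 8 members: { ∅, {ω₁}, {ω₂}, {ω₁, ω₂}, {ω₃, ω₄, ω₅}, {ω₁, ω₃, ω₄, ω₅}, {ω₂, ω₃, ω₄, ω₅}, S }.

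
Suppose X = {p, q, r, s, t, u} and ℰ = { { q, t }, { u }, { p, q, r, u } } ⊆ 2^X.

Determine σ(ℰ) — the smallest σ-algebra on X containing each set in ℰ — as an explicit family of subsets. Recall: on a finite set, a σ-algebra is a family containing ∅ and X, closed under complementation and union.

|σ(ℰ)| = 32.  σ(ℰ) = { ∅, { q }, { s }, { t }, { u }, { p, r }, { q, s }, { q, t }, { q, u }, { s, t }, { s, u }, { t, u }, { p, q, r }, { p, r, s }, { p, r, t }, { p, r, u }, { q, s, t }, { q, s, u }, { q, t, u }, { s, t, u }, { p, q, r, s }, { p, q, r, t }, { p, q, r, u }, { p, r, s, t }, { p, r, s, u }, { p, r, t, u }, { q, s, t, u }, { p, q, r, s, t }, { p, q, r, s, u }, { p, q, r, t, u }, { p, r, s, t, u }, X }

Check:
Seed the family with ℰ together with ∅ and X: { ∅, { u }, { q, t }, { p, q, r, u }, X }.
Step 1: +5 →
  { s, t }  = ᶜ of { p, q, r, u }
  { q, t, u }  = { q, t } ∪ { u }
  { p, r, s, u }  = ᶜ of { q, t }
  { p, q, r, s, t }  = ᶜ of { u }
  { p, q, r, t, u }  = { q, t } ∪ { p, q, r, u }
  [10 total]
Step 2 adds 7:
  { s }  = ᶜ of { p, q, r, t, u }
  { p, r, s }  = ᶜ of { q, t, u }
  { q, s, t }  = { q, t } ∪ { s, t }
  { s, t, u }  = { u } ∪ { s, t }
  { q, s, t, u }  = { q, t, u } ∪ { s, t }
  { p, q, r, s, u }  = { p, q, r, u } ∪ { p, r, s, u }
  { p, r, s, t, u }  = { s, t } ∪ { p, r, s, u }
  [17 total]
Step 3: +7 →
  { q }  = ᶜ of { p, r, s, t, u }
  { t }  = ᶜ of { p, q, r, s, u }
  { p, r }  = ᶜ of { q, s, t, u }
  { s, u }  = { s } ∪ { u }
  { p, q, r }  = ᶜ of { s, t, u }
  { p, r, u }  = ᶜ of { q, s, t }
  { p, r, s, t }  = { s, t } ∪ { p, r, s }
  [24 total]
Step 4 adds 8:
  { q, s }  = { q } ∪ { s }
  { q, u }  = ᶜ of { p, r, s, t }
  { t, u }  = { u } ∪ { t }
  { p, r, t }  = { t } ∪ { p, r }
  { q, s, u }  = { q } ∪ { s, u }
  { p, q, r, s }  = { p, q, r } ∪ { p, r, s }
  { p, q, r, t }  = ᶜ of { s, u }
  { p, r, t, u }  = { p, r, u } ∪ { t }
  [32 total]
Step 5: closed — nothing new.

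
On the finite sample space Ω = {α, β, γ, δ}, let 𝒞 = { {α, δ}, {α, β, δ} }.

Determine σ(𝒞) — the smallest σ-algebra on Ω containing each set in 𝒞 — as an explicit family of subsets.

σ(𝒞) (8 sets): { {}, {β}, {γ}, {α, δ}, {β, γ}, {α, β, δ}, {α, γ, δ}, Ω }

Derivation:
Start: 𝒞 ∪ {∅, Ω} = { {}, {α, δ}, {α, β, δ}, Ω }.
Pass 1 (2 new):
  {γ}  = complement {α, β, δ}
  {β, γ}  = complement {α, δ}
Pass 2 adds 1:
  {α, γ, δ}  = {γ} ∪ {α, δ}
Pass 3: +1 →
  {β}  = complement {α, γ, δ}
Pass 4: no new sets; the family is a σ-algebra.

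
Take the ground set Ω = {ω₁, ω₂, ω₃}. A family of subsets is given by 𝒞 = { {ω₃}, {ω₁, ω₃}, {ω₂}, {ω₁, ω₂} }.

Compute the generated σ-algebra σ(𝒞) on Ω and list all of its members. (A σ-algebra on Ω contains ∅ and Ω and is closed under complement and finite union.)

Seed the family with 𝒞 together with ∅ and Ω: { {}, {ω₂}, {ω₃}, {ω₁, ω₂}, {ω₁, ω₃}, Ω }.
Step 1 adds 1:
  {ω₂, ω₃}  = {ω₃} ∪ {ω₂}
  (now 7)
Step 2: 1 new —
  {ω₁}  = {ω₂, ω₃}ᶜ
  (now 8)
Step 3: closed — nothing new.

Therefore σ(𝒞) = { {}, {ω₁}, {ω₂}, {ω₃}, {ω₁, ω₂}, {ω₁, ω₃}, {ω₂, ω₃}, Ω } (|σ(𝒞)| = 8).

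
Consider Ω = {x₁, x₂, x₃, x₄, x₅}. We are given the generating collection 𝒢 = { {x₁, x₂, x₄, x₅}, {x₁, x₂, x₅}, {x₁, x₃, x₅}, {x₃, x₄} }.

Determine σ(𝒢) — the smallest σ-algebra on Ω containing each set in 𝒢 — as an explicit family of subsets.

σ(𝒢) (16 sets): { {}, {x₂}, {x₃}, {x₄}, {x₁, x₅}, {x₂, x₃}, {x₂, x₄}, {x₃, x₄}, {x₁, x₂, x₅}, {x₁, x₃, x₅}, {x₁, x₄, x₅}, {x₂, x₃, x₄}, {x₁, x₂, x₃, x₅}, {x₁, x₂, x₄, x₅}, {x₁, x₃, x₄, x₅}, Ω }

Derivation:
Seed the family with 𝒢 together with ∅ and Ω: { {}, {x₃, x₄}, {x₁, x₂, x₅}, {x₁, x₃, x₅}, {x₁, x₂, x₄, x₅}, Ω }.
Iteration 1: +4 →
  {x₃}  = Ω∖{x₁, x₂, x₄, x₅}
  {x₂, x₄}  = Ω∖{x₁, x₃, x₅}
  {x₁, x₂, x₃, x₅}  = {x₁, x₂, x₅} ∪ {x₁, x₃, x₅}
  {x₁, x₃, x₄, x₅}  = {x₃, x₄} ∪ {x₁, x₃, x₅}
  — 10 sets.
Iteration 2. New:
  {x₂}  = Ω∖{x₁, x₃, x₄, x₅}
  {x₄}  = Ω∖{x₁, x₂, x₃, x₅}
  {x₂, x₃, x₄}  = {x₃, x₄} ∪ {x₂, x₄}
  — 13 sets.
Iteration 3. New:
  {x₁, x₅}  = Ω∖{x₂, x₃, x₄}
  {x₂, x₃}  = {x₃} ∪ {x₂}
  — 15 sets.
Iteration 4: +1 →
  {x₁, x₄, x₅}  = Ω∖{x₂, x₃}
  — 16 sets.
Iteration 5: already closed under ᶜ and ∪.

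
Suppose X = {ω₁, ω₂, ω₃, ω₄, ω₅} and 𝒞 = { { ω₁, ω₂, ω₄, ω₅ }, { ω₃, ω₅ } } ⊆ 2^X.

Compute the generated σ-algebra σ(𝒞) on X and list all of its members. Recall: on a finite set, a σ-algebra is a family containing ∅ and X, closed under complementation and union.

Start: 𝒞 ∪ {∅, X} = { {  }, { ω₃, ω₅ }, { ω₁, ω₂, ω₄, ω₅ }, X }.
Iteration 1 (2 new):
  { ω₃ }  = ᶜ of { ω₁, ω₂, ω₄, ω₅ }
  { ω₁, ω₂, ω₄ }  = ᶜ of { ω₃, ω₅ }
  [6 total]
Iteration 2. New:
  { ω₁, ω₂, ω₃, ω₄ }  = { ω₃ } ∪ { ω₁, ω₂, ω₄ }
  [7 total]
Iteration 3. New:
  { ω₅ }  = ᶜ of { ω₁, ω₂, ω₃, ω₄ }
  [8 total]
Iteration 4: closed — nothing new.

Therefore σ(𝒞) = { {  }, { ω₃ }, { ω₅ }, { ω₃, ω₅ }, { ω₁, ω₂, ω₄ }, { ω₁, ω₂, ω₃, ω₄ }, { ω₁, ω₂, ω₄, ω₅ }, X } (|σ(𝒞)| = 8).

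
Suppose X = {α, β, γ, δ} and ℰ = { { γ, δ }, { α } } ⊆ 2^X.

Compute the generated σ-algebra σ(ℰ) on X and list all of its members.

Answer: σ(ℰ) = { {}, { α }, { β }, { α, β }, { γ, δ }, { α, γ, δ }, { β, γ, δ }, X }

Trace:
Begin from { {}, { α }, { γ, δ }, X } (that is, ℰ plus ∅ and X).
Step 1: +3 →
  { α, β }  = complement { γ, δ }
  { α, γ, δ }  = { γ, δ } ∪ { α }
  { β, γ, δ }  = complement { α }
  [7 total]
Step 2: +1 →
  { β }  = complement { α, γ, δ }
  [8 total]
Step 3 adds nothing — fixpoint reached.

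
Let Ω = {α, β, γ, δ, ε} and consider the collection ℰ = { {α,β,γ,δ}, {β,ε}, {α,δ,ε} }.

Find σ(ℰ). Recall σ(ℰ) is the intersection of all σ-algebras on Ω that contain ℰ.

Initial family (5 sets): { {}, {β,ε}, {α,δ,ε}, {α,β,γ,δ}, Ω }.
Step 1 adds 4:
  {ε}  = complement {α,β,γ,δ}
  {β,γ}  = complement {α,δ,ε}
  {α,γ,δ}  = complement {β,ε}
  {α,β,δ,ε}  = {α,δ,ε} ∪ {β,ε}
Step 2 adds 3:
  {γ}  = complement {α,β,δ,ε}
  {β,γ,ε}  = {β,ε} ∪ {β,γ}
  {α,γ,δ,ε}  = {α,δ,ε} ∪ {α,γ,δ}
Step 3 (3 new):
  {β}  = complement {α,γ,δ,ε}
  {α,δ}  = complement {β,γ,ε}
  {γ,ε}  = {γ} ∪ {ε}
Step 4: +1 →
  {α,β,δ}  = complement {γ,ε}
Step 5: no new sets; the family is a σ-algebra.

Therefore σ(ℰ) = { {}, {β}, {γ}, {ε}, {α,δ}, {β,γ}, {β,ε}, {γ,ε}, {α,β,δ}, {α,γ,δ}, {α,δ,ε}, {β,γ,ε}, {α,β,γ,δ}, {α,β,δ,ε}, {α,γ,δ,ε}, Ω } (|σ(ℰ)| = 16).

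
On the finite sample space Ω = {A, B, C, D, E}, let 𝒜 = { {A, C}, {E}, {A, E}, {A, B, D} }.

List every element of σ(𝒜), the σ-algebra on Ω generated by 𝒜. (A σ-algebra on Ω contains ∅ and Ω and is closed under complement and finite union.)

Take S₀ = 𝒜 ∪ {∅, Ω} = { {}, {E}, {A, C}, {A, E}, {A, B, D}, Ω }.
Step 1 (6 new):
  {C, E}  = complement {A, B, D}
  {A, C, E}  = {A, C} ∪ {A, E}
  {B, C, D}  = complement {A, E}
  {B, D, E}  = complement {A, C}
  {A, B, C, D}  = complement {E}
  {A, B, D, E}  = {A, E} ∪ {A, B, D}
  |family| = 12
Step 2: 3 new —
  {C}  = complement {A, B, D, E}
  {B, D}  = complement {A, C, E}
  {B, C, D, E}  = {E} ∪ {B, C, D}
  |family| = 15
Step 3: 1 new —
  {A}  = complement {B, C, D, E}
  |family| = 16
Step 4: closed — nothing new.

Hence σ(𝒜) has 16 members: { {}, {A}, {C}, {E}, {A, C}, {A, E}, {B, D}, {C, E}, {A, B, D}, {A, C, E}, {B, C, D}, {B, D, E}, {A, B, C, D}, {A, B, D, E}, {B, C, D, E}, Ω }.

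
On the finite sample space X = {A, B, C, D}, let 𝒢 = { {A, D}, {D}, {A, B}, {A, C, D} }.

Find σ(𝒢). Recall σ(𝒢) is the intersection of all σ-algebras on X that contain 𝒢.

Seed the family with 𝒢 together with ∅ and X: { {}, {D}, {A, B}, {A, D}, {A, C, D}, X }.
Step 1: 5 new —
  {B}  = complement {A, C, D}
  {B, C}  = complement {A, D}
  {C, D}  = complement {A, B}
  {A, B, C}  = complement {D}
  {A, B, D}  = {A, D} ∪ {A, B}
Step 2: 3 new —
  {C}  = complement {A, B, D}
  {B, D}  = {B} ∪ {D}
  {B, C, D}  = {C, D} ∪ {B}
Step 3 adds 2:
  {A}  = complement {B, C, D}
  {A, C}  = complement {B, D}
Step 4: no new sets; the family is a σ-algebra.

σ(𝒢) = { {}, {A}, {B}, {C}, {D}, {A, B}, {A, C}, {A, D}, {B, C}, {B, D}, {C, D}, {A, B, C}, {A, B, D}, {A, C, D}, {B, C, D}, X }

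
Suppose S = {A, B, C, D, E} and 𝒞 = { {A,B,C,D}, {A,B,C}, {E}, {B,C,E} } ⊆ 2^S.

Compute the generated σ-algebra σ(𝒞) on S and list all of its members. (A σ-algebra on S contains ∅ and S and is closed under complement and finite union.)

Initial family (6 sets): { ∅, {E}, {A,B,C}, {B,C,E}, {A,B,C,D}, S }.
Iteration 1. New:
  {A,D}  = S∖{B,C,E}
  {D,E}  = S∖{A,B,C}
  {A,B,C,E}  = {B,C,E} ∪ {A,B,C}
  |family| = 9
Iteration 2: 3 new —
  {D}  = S∖{A,B,C,E}
  {A,D,E}  = {E} ∪ {A,D}
  {B,C,D,E}  = {D,E} ∪ {B,C,E}
  |family| = 12
Iteration 3: +2 →
  {A}  = S∖{B,C,D,E}
  {B,C}  = S∖{A,D,E}
  |family| = 14
Iteration 4: 2 new —
  {A,E}  = {E} ∪ {A}
  {B,C,D}  = {B,C} ∪ {D}
  |family| = 16
Iteration 5: no new sets; the family is a σ-algebra.

σ(𝒞) = { ∅, {A}, {D}, {E}, {A,D}, {A,E}, {B,C}, {D,E}, {A,B,C}, {A,D,E}, {B,C,D}, {B,C,E}, {A,B,C,D}, {A,B,C,E}, {B,C,D,E}, S }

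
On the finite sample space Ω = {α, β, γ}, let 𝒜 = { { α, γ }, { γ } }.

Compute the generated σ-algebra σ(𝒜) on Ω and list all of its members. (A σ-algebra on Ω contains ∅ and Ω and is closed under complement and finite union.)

|σ(𝒜)| = 8.  σ(𝒜) = { {  }, { α }, { β }, { γ }, { α, β }, { α, γ }, { β, γ }, Ω }

Check:
Start: 𝒜 ∪ {∅, Ω} = { {  }, { γ }, { α, γ }, Ω }.
Round 1 (2 new):
  { β }  = ᶜ of { α, γ }
  { α, β }  = ᶜ of { γ }
  (now 6)
Round 2: +1 →
  { β, γ }  = { γ } ∪ { β }
  (now 7)
Round 3. New:
  { α }  = ᶜ of { β, γ }
  (now 8)
After Round 4 the family is unchanged; done.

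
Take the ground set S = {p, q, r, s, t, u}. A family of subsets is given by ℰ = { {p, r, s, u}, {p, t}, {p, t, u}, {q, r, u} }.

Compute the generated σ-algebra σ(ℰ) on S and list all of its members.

Start: ℰ ∪ {∅, S} = { ∅, {p, t}, {p, t, u}, {q, r, u}, {p, r, s, u}, S }.
Step 1 (7 new):
  {q, t}  = complement {p, r, s, u}
  {p, s, t}  = complement {q, r, u}
  {q, r, s}  = complement {p, t, u}
  {q, r, s, u}  = complement {p, t}
  {p, q, r, s, u}  = {p, r, s, u} ∪ {q, r, u}
  {p, q, r, t, u}  = {p, t, u} ∪ {q, r, u}
  {p, r, s, t, u}  = {p, t, u} ∪ {p, r, s, u}
  — 13 sets.
Step 2: +11 →
  {q}  = complement {p, r, s, t, u}
  {s}  = complement {p, q, r, t, u}
  {t}  = complement {p, q, r, s, u}
  {p, q, t}  = {q, t} ∪ {p, t}
  {p, q, s, t}  = {p, s, t} ∪ {q, t}
  {p, q, t, u}  = {q, t} ∪ {p, t, u}
  {p, s, t, u}  = {p, s, t} ∪ {p, t, u}
  {q, r, s, t}  = {q, t} ∪ {q, r, s}
  {q, r, t, u}  = {q, t} ∪ {q, r, u}
  {p, q, r, s, t}  = {p, s, t} ∪ {q, r, s}
  {q, r, s, t, u}  = {q, t} ∪ {q, r, s, u}
  — 24 sets.
Step 3. New:
  {p}  = complement {q, r, s, t, u}
  {u}  = complement {p, q, r, s, t}
  {p, s}  = complement {q, r, t, u}
  {p, u}  = complement {q, r, s, t}
  {q, r}  = complement {p, s, t, u}
  {q, s}  = {q} ∪ {s}
  {r, s}  = complement {p, q, t, u}
  {r, u}  = complement {p, q, s, t}
  {s, t}  = {t} ∪ {s}
  {q, s, t}  = {q, t} ∪ {s}
  {r, s, u}  = complement {p, q, t}
  {p, q, s, t, u}  = {q, t} ∪ {p, s, t, u}
  — 36 sets.
Step 4: +25 →
  {r}  = complement {p, q, s, t, u}
  {p, q}  = {p} ∪ {q}
  {q, u}  = {q} ∪ {u}
  {s, u}  = {u} ∪ {s}
  {t, u}  = {u} ∪ {t}
  {p, q, r}  = {p} ∪ {q, r}
  {p, q, s}  = {p} ∪ {q, s}
  {p, q, u}  = {p, u} ∪ {q}
  {p, r, s}  = {r, s} ∪ {p}
  {p, r, u}  = complement {q, s, t}
  {p, s, u}  = {p, u} ∪ {p, s}
  {q, r, t}  = {q, t} ∪ {q, r}
  {q, s, u}  = {u} ∪ {q, s}
  {q, t, u}  = {q, t} ∪ {u}
  {r, s, t}  = {r, s} ∪ {t}
  {r, t, u}  = {t} ∪ {r, u}
  {s, t, u}  = {u} ∪ {s, t}
  {p, q, r, s}  = {p} ∪ {q, r, s}
  {p, q, r, t}  = {p, q, t} ∪ {q, r}
  {p, q, r, u}  = complement {s, t}
  {p, q, s, u}  = {p, u} ∪ {q, s}
  {p, r, s, t}  = {p, s, t} ∪ {r, s}
  {p, r, t, u}  = complement {q, s}
  {q, s, t, u}  = {u} ∪ {q, s, t}
  {r, s, t, u}  = {t} ∪ {r, s, u}
  — 61 sets.
Step 5 adds 3:
  {p, r}  = complement {q, s, t, u}
  {r, t}  = complement {p, q, s, u}
  {p, r, t}  = complement {q, s, u}
  — 64 sets.
After Step 6 the family is unchanged; done.

|σ(ℰ)| = 64.  σ(ℰ) = { ∅, {p}, {q}, {r}, {s}, {t}, {u}, {p, q}, {p, r}, {p, s}, {p, t}, {p, u}, {q, r}, {q, s}, {q, t}, {q, u}, {r, s}, {r, t}, {r, u}, {s, t}, {s, u}, {t, u}, {p, q, r}, {p, q, s}, {p, q, t}, {p, q, u}, {p, r, s}, {p, r, t}, {p, r, u}, {p, s, t}, {p, s, u}, {p, t, u}, {q, r, s}, {q, r, t}, {q, r, u}, {q, s, t}, {q, s, u}, {q, t, u}, {r, s, t}, {r, s, u}, {r, t, u}, {s, t, u}, {p, q, r, s}, {p, q, r, t}, {p, q, r, u}, {p, q, s, t}, {p, q, s, u}, {p, q, t, u}, {p, r, s, t}, {p, r, s, u}, {p, r, t, u}, {p, s, t, u}, {q, r, s, t}, {q, r, s, u}, {q, r, t, u}, {q, s, t, u}, {r, s, t, u}, {p, q, r, s, t}, {p, q, r, s, u}, {p, q, r, t, u}, {p, q, s, t, u}, {p, r, s, t, u}, {q, r, s, t, u}, S }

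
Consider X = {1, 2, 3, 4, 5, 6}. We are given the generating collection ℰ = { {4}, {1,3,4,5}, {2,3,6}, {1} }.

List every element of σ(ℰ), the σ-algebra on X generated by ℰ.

Take S₀ = ℰ ∪ {∅, X} = { ∅, {1}, {4}, {2,3,6}, {1,3,4,5}, X }.
Step 1: +7 →
  {1,4}  = {4} ∪ {1}
  {2,6}  = ᶜ of {1,3,4,5}
  {1,4,5}  = ᶜ of {2,3,6}
  {1,2,3,6}  = {2,3,6} ∪ {1}
  {2,3,4,6}  = {4} ∪ {2,3,6}
  {1,2,3,5,6}  = ᶜ of {4}
  {2,3,4,5,6}  = ᶜ of {1}
  [13 total]
Step 2 adds 8:
  {1,5}  = ᶜ of {2,3,4,6}
  {4,5}  = ᶜ of {1,2,3,6}
  {1,2,6}  = {1} ∪ {2,6}
  {2,4,6}  = {2,6} ∪ {4}
  {1,2,4,6}  = {2,6} ∪ {1,4}
  {2,3,5,6}  = ᶜ of {1,4}
  {1,2,3,4,6}  = {1} ∪ {2,3,4,6}
  {1,2,4,5,6}  = {1,4,5} ∪ {2,6}
  [21 total]
Step 3: 7 new —
  {3}  = ᶜ of {1,2,4,5,6}
  {5}  = ᶜ of {1,2,3,4,6}
  {3,5}  = ᶜ of {1,2,4,6}
  {1,3,5}  = ᶜ of {2,4,6}
  {3,4,5}  = ᶜ of {1,2,6}
  {1,2,5,6}  = {1,5} ∪ {2,6}
  {2,4,5,6}  = {2,4,6} ∪ {4,5}
  [28 total]
Step 4. New:
  {1,3}  = ᶜ of {2,4,5,6}
  {3,4}  = ᶜ of {1,2,5,6}
  {1,3,4}  = {3} ∪ {1,4}
  {2,5,6}  = {2,6} ∪ {5}
  [32 total]
Step 5 adds nothing — fixpoint reached.

σ(ℰ) = { ∅, {1}, {3}, {4}, {5}, {1,3}, {1,4}, {1,5}, {2,6}, {3,4}, {3,5}, {4,5}, {1,2,6}, {1,3,4}, {1,3,5}, {1,4,5}, {2,3,6}, {2,4,6}, {2,5,6}, {3,4,5}, {1,2,3,6}, {1,2,4,6}, {1,2,5,6}, {1,3,4,5}, {2,3,4,6}, {2,3,5,6}, {2,4,5,6}, {1,2,3,4,6}, {1,2,3,5,6}, {1,2,4,5,6}, {2,3,4,5,6}, X }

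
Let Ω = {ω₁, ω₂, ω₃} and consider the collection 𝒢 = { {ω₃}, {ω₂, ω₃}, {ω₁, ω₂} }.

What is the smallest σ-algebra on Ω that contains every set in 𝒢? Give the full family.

Take S₀ = 𝒢 ∪ {∅, Ω} = { {}, {ω₃}, {ω₁, ω₂}, {ω₂, ω₃}, Ω }.
Round 1 (1 new):
  {ω₁}  = {ω₂, ω₃}ᶜ
  [6 total]
Round 2: +1 →
  {ω₁, ω₃}  = {ω₃} ∪ {ω₁}
  [7 total]
Round 3 adds 1:
  {ω₂}  = {ω₁, ω₃}ᶜ
  [8 total]
Round 4: stable.

Therefore σ(𝒢) = { {}, {ω₁}, {ω₂}, {ω₃}, {ω₁, ω₂}, {ω₁, ω₃}, {ω₂, ω₃}, Ω } (|σ(𝒢)| = 8).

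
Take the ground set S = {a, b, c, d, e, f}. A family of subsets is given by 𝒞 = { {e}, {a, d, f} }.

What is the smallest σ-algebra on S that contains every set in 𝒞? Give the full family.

Take S₀ = 𝒞 ∪ {∅, S} = { ∅, {e}, {a, d, f}, S }.
Pass 1 adds 3:
  {b, c, e}  = complement {a, d, f}
  {a, d, e, f}  = {e} ∪ {a, d, f}
  {a, b, c, d, f}  = complement {e}
  [7 total]
Pass 2 (1 new):
  {b, c}  = complement {a, d, e, f}
  [8 total]
Pass 3: stable.

σ(𝒞) = { ∅, {e}, {b, c}, {a, d, f}, {b, c, e}, {a, d, e, f}, {a, b, c, d, f}, S }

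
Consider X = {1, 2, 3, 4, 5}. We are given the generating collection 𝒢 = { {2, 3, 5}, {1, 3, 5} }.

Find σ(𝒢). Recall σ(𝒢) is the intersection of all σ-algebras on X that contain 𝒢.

σ(𝒢) = { {}, {1}, {2}, {4}, {1, 2}, {1, 4}, {2, 4}, {3, 5}, {1, 2, 4}, {1, 3, 5}, {2, 3, 5}, {3, 4, 5}, {1, 2, 3, 5}, {1, 3, 4, 5}, {2, 3, 4, 5}, X }

Working:
Start: 𝒢 ∪ {∅, X} = { {}, {1, 3, 5}, {2, 3, 5}, X }.
Iteration 1. New:
  {1, 4}  = ᶜ of {2, 3, 5}
  {2, 4}  = ᶜ of {1, 3, 5}
  {1, 2, 3, 5}  = {1, 3, 5} ∪ {2, 3, 5}
  |family| = 7
Iteration 2 (4 new):
  {4}  = ᶜ of {1, 2, 3, 5}
  {1, 2, 4}  = {1, 4} ∪ {2, 4}
  {1, 3, 4, 5}  = {1, 4} ∪ {1, 3, 5}
  {2, 3, 4, 5}  = {2, 3, 5} ∪ {2, 4}
  |family| = 11
Iteration 3. New:
  {1}  = ᶜ of {2, 3, 4, 5}
  {2}  = ᶜ of {1, 3, 4, 5}
  {3, 5}  = ᶜ of {1, 2, 4}
  |family| = 14
Iteration 4: 2 new —
  {1, 2}  = {2} ∪ {1}
  {3, 4, 5}  = {4} ∪ {3, 5}
  |family| = 16
Iteration 5: no new sets; the family is a σ-algebra.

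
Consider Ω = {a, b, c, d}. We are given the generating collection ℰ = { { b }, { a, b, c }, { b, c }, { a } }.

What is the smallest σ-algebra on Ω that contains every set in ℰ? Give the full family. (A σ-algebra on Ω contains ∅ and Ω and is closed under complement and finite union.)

Start: ℰ ∪ {∅, Ω} = { {}, { a }, { b }, { b, c }, { a, b, c }, Ω }.
Step 1 adds 5:
  { d }  = ᶜ of { a, b, c }
  { a, b }  = { b } ∪ { a }
  { a, d }  = ᶜ of { b, c }
  { a, c, d }  = ᶜ of { b }
  { b, c, d }  = ᶜ of { a }
  (now 11)
Step 2. New:
  { b, d }  = { b } ∪ { d }
  { c, d }  = ᶜ of { a, b }
  { a, b, d }  = { a, b } ∪ { a, d }
  (now 14)
Step 3: +2 →
  { c }  = ᶜ of { a, b, d }
  { a, c }  = ᶜ of { b, d }
  (now 16)
Step 4: no new sets; the family is a σ-algebra.

Hence σ(ℰ) has 16 members: { {}, { a }, { b }, { c }, { d }, { a, b }, { a, c }, { a, d }, { b, c }, { b, d }, { c, d }, { a, b, c }, { a, b, d }, { a, c, d }, { b, c, d }, Ω }.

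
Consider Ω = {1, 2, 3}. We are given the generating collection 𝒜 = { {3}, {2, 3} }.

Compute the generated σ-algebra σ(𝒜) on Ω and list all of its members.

Start: 𝒜 ∪ {∅, Ω} = { {}, {3}, {2, 3}, Ω }.
Iteration 1 adds 2:
  {1}  = ᶜ of {2, 3}
  {1, 2}  = ᶜ of {3}
  — 6 sets.
Iteration 2 adds 1:
  {1, 3}  = {3} ∪ {1}
  — 7 sets.
Iteration 3: +1 →
  {2}  = ᶜ of {1, 3}
  — 8 sets.
Iteration 4: stable.

|σ(𝒜)| = 8.  σ(𝒜) = { {}, {1}, {2}, {3}, {1, 2}, {1, 3}, {2, 3}, Ω }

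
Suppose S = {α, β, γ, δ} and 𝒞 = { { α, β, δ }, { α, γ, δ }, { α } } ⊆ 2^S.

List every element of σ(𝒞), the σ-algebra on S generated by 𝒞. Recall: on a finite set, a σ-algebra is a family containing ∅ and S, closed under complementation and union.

σ(𝒞) (16 sets): { {}, { α }, { β }, { γ }, { δ }, { α, β }, { α, γ }, { α, δ }, { β, γ }, { β, δ }, { γ, δ }, { α, β, γ }, { α, β, δ }, { α, γ, δ }, { β, γ, δ }, S }

Check:
Seed the family with 𝒞 together with ∅ and S: { {}, { α }, { α, β, δ }, { α, γ, δ }, S }.
Pass 1 (3 new):
  { β }  = { α, γ, δ }ᶜ
  { γ }  = { α, β, δ }ᶜ
  { β, γ, δ }  = { α }ᶜ
Pass 2: +3 →
  { α, β }  = { β } ∪ { α }
  { α, γ }  = { γ } ∪ { α }
  { β, γ }  = { γ } ∪ { β }
Pass 3 (4 new):
  { α, δ }  = { β, γ }ᶜ
  { β, δ }  = { α, γ }ᶜ
  { γ, δ }  = { α, β }ᶜ
  { α, β, γ }  = { γ } ∪ { α, β }
Pass 4 adds 1:
  { δ }  = { α, β, γ }ᶜ
Pass 5 adds nothing — fixpoint reached.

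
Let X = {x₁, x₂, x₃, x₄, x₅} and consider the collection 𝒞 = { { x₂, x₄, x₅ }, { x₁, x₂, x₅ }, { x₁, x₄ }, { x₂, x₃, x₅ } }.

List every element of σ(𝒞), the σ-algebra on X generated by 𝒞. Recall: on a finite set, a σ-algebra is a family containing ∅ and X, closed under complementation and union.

Answer: σ(𝒞) = { ∅, { x₁ }, { x₃ }, { x₄ }, { x₁, x₃ }, { x₁, x₄ }, { x₂, x₅ }, { x₃, x₄ }, { x₁, x₂, x₅ }, { x₁, x₃, x₄ }, { x₂, x₃, x₅ }, { x₂, x₄, x₅ }, { x₁, x₂, x₃, x₅ }, { x₁, x₂, x₄, x₅ }, { x₂, x₃, x₄, x₅ }, X }

Derivation:
Start: 𝒞 ∪ {∅, X} = { ∅, { x₁, x₄ }, { x₁, x₂, x₅ }, { x₂, x₃, x₅ }, { x₂, x₄, x₅ }, X }.
Step 1 adds 5:
  { x₁, x₃ }  = ᶜ of { x₂, x₄, x₅ }
  { x₃, x₄ }  = ᶜ of { x₁, x₂, x₅ }
  { x₁, x₂, x₃, x₅ }  = { x₁, x₂, x₅ } ∪ { x₂, x₃, x₅ }
  { x₁, x₂, x₄, x₅ }  = { x₁, x₂, x₅ } ∪ { x₁, x₄ }
  { x₂, x₃, x₄, x₅ }  = { x₂, x₃, x₅ } ∪ { x₂, x₄, x₅ }
  (now 11)
Step 2 (4 new):
  { x₁ }  = ᶜ of { x₂, x₃, x₄, x₅ }
  { x₃ }  = ᶜ of { x₁, x₂, x₄, x₅ }
  { x₄ }  = ᶜ of { x₁, x₂, x₃, x₅ }
  { x₁, x₃, x₄ }  = { x₃, x₄ } ∪ { x₁, x₄ }
  (now 15)
Step 3: 1 new —
  { x₂, x₅ }  = ᶜ of { x₁, x₃, x₄ }
  (now 16)
Step 4: stable.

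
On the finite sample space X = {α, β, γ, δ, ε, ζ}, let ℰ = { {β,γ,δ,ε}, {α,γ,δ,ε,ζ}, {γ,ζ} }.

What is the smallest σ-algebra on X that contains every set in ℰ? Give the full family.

Initial family (5 sets): { {}, {γ,ζ}, {β,γ,δ,ε}, {α,γ,δ,ε,ζ}, X }.
Step 1 (4 new):
  {β}  = {α,γ,δ,ε,ζ}ᶜ
  {α,ζ}  = {β,γ,δ,ε}ᶜ
  {α,β,δ,ε}  = {γ,ζ}ᶜ
  {β,γ,δ,ε,ζ}  = {γ,ζ} ∪ {β,γ,δ,ε}
  |family| = 9
Step 2: +6 →
  {α}  = {β,γ,δ,ε,ζ}ᶜ
  {α,β,ζ}  = {α,ζ} ∪ {β}
  {α,γ,ζ}  = {α,ζ} ∪ {γ,ζ}
  {β,γ,ζ}  = {β} ∪ {γ,ζ}
  {α,β,γ,δ,ε}  = {β,γ,δ,ε} ∪ {α,β,δ,ε}
  {α,β,δ,ε,ζ}  = {α,ζ} ∪ {α,β,δ,ε}
  |family| = 15
Step 3. New:
  {γ}  = {α,β,δ,ε,ζ}ᶜ
  {ζ}  = {α,β,γ,δ,ε}ᶜ
  {α,β}  = {β} ∪ {α}
  {α,δ,ε}  = {β,γ,ζ}ᶜ
  {β,δ,ε}  = {α,γ,ζ}ᶜ
  {γ,δ,ε}  = {α,β,ζ}ᶜ
  {α,β,γ,ζ}  = {γ,ζ} ∪ {α,β,ζ}
  |family| = 22
Step 4. New:
  {α,γ}  = {γ} ∪ {α}
  {β,γ}  = {β} ∪ {γ}
  {β,ζ}  = {β} ∪ {ζ}
  {δ,ε}  = {α,β,γ,ζ}ᶜ
  {α,β,γ}  = {α,β} ∪ {γ}
  {α,γ,δ,ε}  = {γ,δ,ε} ∪ {α,δ,ε}
  {α,δ,ε,ζ}  = {α,ζ} ∪ {α,δ,ε}
  {β,δ,ε,ζ}  = {β,δ,ε} ∪ {ζ}
  {γ,δ,ε,ζ}  = {α,β}ᶜ
  |family| = 31
Step 5. New:
  {δ,ε,ζ}  = {α,β,γ}ᶜ
  |family| = 32
After Step 6 the family is unchanged; done.

Hence σ(ℰ) has 32 members: { {}, {α}, {β}, {γ}, {ζ}, {α,β}, {α,γ}, {α,ζ}, {β,γ}, {β,ζ}, {γ,ζ}, {δ,ε}, {α,β,γ}, {α,β,ζ}, {α,γ,ζ}, {α,δ,ε}, {β,γ,ζ}, {β,δ,ε}, {γ,δ,ε}, {δ,ε,ζ}, {α,β,γ,ζ}, {α,β,δ,ε}, {α,γ,δ,ε}, {α,δ,ε,ζ}, {β,γ,δ,ε}, {β,δ,ε,ζ}, {γ,δ,ε,ζ}, {α,β,γ,δ,ε}, {α,β,δ,ε,ζ}, {α,γ,δ,ε,ζ}, {β,γ,δ,ε,ζ}, X }.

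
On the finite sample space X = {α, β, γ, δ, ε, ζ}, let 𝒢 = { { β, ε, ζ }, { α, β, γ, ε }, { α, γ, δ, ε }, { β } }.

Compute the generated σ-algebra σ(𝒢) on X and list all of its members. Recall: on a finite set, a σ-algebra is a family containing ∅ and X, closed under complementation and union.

|σ(𝒢)| = 32.  σ(𝒢) = { {}, { β }, { δ }, { ε }, { ζ }, { α, γ }, { β, δ }, { β, ε }, { β, ζ }, { δ, ε }, { δ, ζ }, { ε, ζ }, { α, β, γ }, { α, γ, δ }, { α, γ, ε }, { α, γ, ζ }, { β, δ, ε }, { β, δ, ζ }, { β, ε, ζ }, { δ, ε, ζ }, { α, β, γ, δ }, { α, β, γ, ε }, { α, β, γ, ζ }, { α, γ, δ, ε }, { α, γ, δ, ζ }, { α, γ, ε, ζ }, { β, δ, ε, ζ }, { α, β, γ, δ, ε }, { α, β, γ, δ, ζ }, { α, β, γ, ε, ζ }, { α, γ, δ, ε, ζ }, X }

Check:
Start: 𝒢 ∪ {∅, X} = { {}, { β }, { β, ε, ζ }, { α, β, γ, ε }, { α, γ, δ, ε }, X }.
Iteration 1. New:
  { β, ζ }  = ᶜ of { α, γ, δ, ε }
  { δ, ζ }  = ᶜ of { α, β, γ, ε }
  { α, γ, δ }  = ᶜ of { β, ε, ζ }
  { α, β, γ, δ, ε }  = { α, γ, δ, ε } ∪ { β }
  { α, β, γ, ε, ζ }  = { β, ε, ζ } ∪ { α, β, γ, ε }
  { α, γ, δ, ε, ζ }  = ᶜ of { β }
  (now 12)
Iteration 2: 7 new —
  { δ }  = ᶜ of { α, β, γ, ε, ζ }
  { ζ }  = ᶜ of { α, β, γ, δ, ε }
  { β, δ, ζ }  = { β } ∪ { δ, ζ }
  { α, β, γ, δ }  = { β } ∪ { α, γ, δ }
  { α, γ, δ, ζ }  = { α, γ, δ } ∪ { δ, ζ }
  { β, δ, ε, ζ }  = { β, ε, ζ } ∪ { δ, ζ }
  { α, β, γ, δ, ζ }  = { β, ζ } ∪ { α, γ, δ }
  (now 19)
Iteration 3. New:
  { ε }  = ᶜ of { α, β, γ, δ, ζ }
  { α, γ }  = ᶜ of { β, δ, ε, ζ }
  { β, δ }  = { β } ∪ { δ }
  { β, ε }  = ᶜ of { α, γ, δ, ζ }
  { ε, ζ }  = ᶜ of { α, β, γ, δ }
  { α, γ, ε }  = ᶜ of { β, δ, ζ }
  (now 25)
Iteration 4: +7 →
  { δ, ε }  = { ε } ∪ { δ }
  { α, β, γ }  = { β } ∪ { α, γ }
  { α, γ, ζ }  = { ζ } ∪ { α, γ }
  { β, δ, ε }  = { β, ε } ∪ { δ }
  { δ, ε, ζ }  = { ε, ζ } ∪ { δ }
  { α, β, γ, ζ }  = { β, ζ } ∪ { α, γ }
  { α, γ, ε, ζ }  = ᶜ of { β, δ }
  (now 32)
Iteration 5: already closed under ᶜ and ∪.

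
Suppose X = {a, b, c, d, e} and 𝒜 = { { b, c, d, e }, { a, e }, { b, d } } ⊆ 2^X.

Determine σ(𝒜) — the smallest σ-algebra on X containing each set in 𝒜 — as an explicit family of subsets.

|σ(𝒜)| = 16.  σ(𝒜) = { {  }, { a }, { c }, { e }, { a, c }, { a, e }, { b, d }, { c, e }, { a, b, d }, { a, c, e }, { b, c, d }, { b, d, e }, { a, b, c, d }, { a, b, d, e }, { b, c, d, e }, X }

Trace:
Take S₀ = 𝒜 ∪ {∅, X} = { {  }, { a, e }, { b, d }, { b, c, d, e }, X }.
Step 1 adds 4:
  { a }  = complement { b, c, d, e }
  { a, c, e }  = complement { b, d }
  { b, c, d }  = complement { a, e }
  { a, b, d, e }  = { a, e } ∪ { b, d }
  [9 total]
Step 2: 3 new —
  { c }  = complement { a, b, d, e }
  { a, b, d }  = { b, d } ∪ { a }
  { a, b, c, d }  = { b, c, d } ∪ { a }
  [12 total]
Step 3. New:
  { e }  = complement { a, b, c, d }
  { a, c }  = { c } ∪ { a }
  { c, e }  = complement { a, b, d }
  [15 total]
Step 4. New:
  { b, d, e }  = complement { a, c }
  [16 total]
Step 5: already closed under ᶜ and ∪.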